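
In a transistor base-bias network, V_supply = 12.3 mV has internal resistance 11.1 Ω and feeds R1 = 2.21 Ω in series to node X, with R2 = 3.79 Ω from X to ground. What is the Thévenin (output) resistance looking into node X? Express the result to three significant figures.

R1' = 11.1 + 2.21 = 13.31 Ω (source resistance + R1).
With V_supply suppressed (replaced by a short), R_th = R1' ‖ R2 = (13.31 × 3.79)/(13.31 + 3.79) = 2.950 Ω.

R_th ≈ 2.95 Ω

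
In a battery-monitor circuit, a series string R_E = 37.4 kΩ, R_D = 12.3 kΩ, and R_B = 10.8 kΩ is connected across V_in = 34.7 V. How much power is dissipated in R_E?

The common current is I = 34.7/60.50 = 0.5736 mA.
P(R_E) = I²·R_E = (0.5736)² × 37.4 = 12.30 mW.

P ≈ 12.3 mW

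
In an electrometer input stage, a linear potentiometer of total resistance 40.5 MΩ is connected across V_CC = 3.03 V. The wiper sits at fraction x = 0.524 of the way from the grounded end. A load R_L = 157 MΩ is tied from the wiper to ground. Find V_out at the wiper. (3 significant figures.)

V_out ≈ 1.49 V

Split the track: R_lower = x·R_p = 21.22 MΩ, R_upper = (1−x)·R_p = 19.28 MΩ.
R_L loads the lower segment: effective lower R = 18.69 MΩ.
Then V_out = V_CC · 18.69/(19.28 + 18.69) = 1.492 V.
(Unloaded: V_out = x·V_CC = 1.59 V.)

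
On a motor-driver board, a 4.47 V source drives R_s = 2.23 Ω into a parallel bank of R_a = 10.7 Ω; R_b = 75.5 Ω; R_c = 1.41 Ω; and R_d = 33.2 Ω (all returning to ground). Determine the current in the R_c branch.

Equivalent of the parallel group: R_p = 1.182 Ω.
V_A by voltage divider: V_A = 4.47 × 1.182/(2.23 + 1.182) = 1.548 V.
I(R_c) = V_A / R_c = 1.548/1.41 = 1.098 A.

I ≈ 1.10 A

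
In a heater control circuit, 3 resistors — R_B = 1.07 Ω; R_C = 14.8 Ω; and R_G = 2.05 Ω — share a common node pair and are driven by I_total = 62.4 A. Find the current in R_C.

I ≈ 2.83 A

ΣG = 1/1.07 + 1/14.8 + 1/2.05 = 1.490.
R_C takes the fraction G_k/ΣG = 0.06757/1.490 = 0.04535, so I = 62.4 × 0.04535 = 2.830 A.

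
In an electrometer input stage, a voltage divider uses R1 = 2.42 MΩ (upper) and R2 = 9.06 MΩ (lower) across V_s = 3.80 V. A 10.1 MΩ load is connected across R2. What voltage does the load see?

First combine the lower leg with the load: R2 ‖ R_L = 4.776 MΩ.
Then V_out = V_s · R2'/(R1 + R2') = 3.80 × 4.776/7.196 = 2.522 V.
(Unloaded it would be 3.00 V; the load pulls it down.)

V_out ≈ 2.52 V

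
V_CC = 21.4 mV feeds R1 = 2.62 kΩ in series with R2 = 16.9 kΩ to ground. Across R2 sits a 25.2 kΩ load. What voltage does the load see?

V_out ≈ 17.0 mV

The load sits in parallel with R2, giving an effective lower resistance R2' = R2·R_L/(R2+R_L) = 10.12 kΩ.
Voltage divider with the loaded lower leg: V_out = 21.4 × 10.12/(2.62 + 10.12) = 21.4 × 0.7943 = 17.00 mV.
(Unloaded it would be 18.5 mV; the load pulls it down.)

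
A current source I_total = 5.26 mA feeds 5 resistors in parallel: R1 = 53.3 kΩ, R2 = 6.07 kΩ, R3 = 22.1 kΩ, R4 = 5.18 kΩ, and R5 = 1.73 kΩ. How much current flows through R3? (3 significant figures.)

Conductances: ΣG = 1/53.3 + 1/6.07 + 1/22.1 + 1/5.18 + 1/1.73 = 0.9998 (1/kΩ).
By the current-divider rule, I = I_total · G_k/ΣG = 5.26 × 0.04526 = 0.2380 mA.

I ≈ 0.238 mA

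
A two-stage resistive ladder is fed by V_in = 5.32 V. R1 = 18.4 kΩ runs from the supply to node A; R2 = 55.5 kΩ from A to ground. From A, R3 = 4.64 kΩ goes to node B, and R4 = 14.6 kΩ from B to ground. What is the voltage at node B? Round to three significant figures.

The second stage (R3 + R4 = 19.24 kΩ) loads node A in parallel with R2.
Effective lower resistance at A: R2 ‖ 19.24 = 14.29 kΩ.
First divider: V_A = V_in · 14.29/(18.4 + 14.29) = 2.325 V.
V_B = V_A × 0.7588 = 1.765 V.

V_B ≈ 1.76 V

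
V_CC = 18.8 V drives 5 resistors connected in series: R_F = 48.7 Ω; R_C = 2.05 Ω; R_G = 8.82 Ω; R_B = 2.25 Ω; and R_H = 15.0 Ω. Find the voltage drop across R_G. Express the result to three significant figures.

V ≈ 2.16 V

ΣR = 48.7 + 2.05 + 8.82 + 2.25 + 15.0 = 76.82 Ω.
By the voltage-divider rule, V = 18.8 × 8.820/76.82 = 2.159 V.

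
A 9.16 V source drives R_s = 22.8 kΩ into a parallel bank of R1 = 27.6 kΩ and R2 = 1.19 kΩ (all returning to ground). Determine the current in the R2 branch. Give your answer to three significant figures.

I ≈ 0.367 mA

Equivalent of the parallel group: R_p = 1.141 kΩ.
V_A by voltage divider: V_A = 9.16 × 1.141/(22.8 + 1.141) = 0.4365 V.
I(R2) = V_A / R2 = 0.4365/1.19 = 0.3668 mA.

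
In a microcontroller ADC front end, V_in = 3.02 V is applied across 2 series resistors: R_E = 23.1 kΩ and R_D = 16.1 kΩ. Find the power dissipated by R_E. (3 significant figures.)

P ≈ 0.137 mW

Series current I = V_in/ΣR = 3.02/39.20 = 0.07704 mA.
P(R_E) = I²·R_E = (0.07704)² × 23.1 = 0.1371 mW.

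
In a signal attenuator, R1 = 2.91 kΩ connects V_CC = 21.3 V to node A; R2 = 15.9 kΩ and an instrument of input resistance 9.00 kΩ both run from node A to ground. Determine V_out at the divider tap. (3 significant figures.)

V_out ≈ 14.1 V

First combine the lower leg with the load: R2 ‖ R_L = 5.747 kΩ.
Now apply the divider: V_out = 21.3 × 0.6639 = 14.14 V.
(Unloaded it would be 18.0 V; the load pulls it down.)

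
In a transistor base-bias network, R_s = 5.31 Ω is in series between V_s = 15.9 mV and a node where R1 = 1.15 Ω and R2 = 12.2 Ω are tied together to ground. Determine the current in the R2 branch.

Equivalent of the parallel group: R_p = 1.051 Ω.
Node voltage V_A = V_s · R_p/(R_s + R_p) = 15.9 × 0.1652 = 2.627 mV.
I(R2) = V_A / R2 = 2.627/12.2 = 0.2153 mA.

I ≈ 0.215 mA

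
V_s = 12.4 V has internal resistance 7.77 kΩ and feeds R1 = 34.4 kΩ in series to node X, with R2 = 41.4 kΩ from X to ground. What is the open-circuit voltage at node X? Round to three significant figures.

V_th ≈ 6.14 V

R1' = 7.77 + 34.4 = 42.17 kΩ (source resistance + R1).
V_th is the unloaded tap voltage: V_s · R2/(R1'+R2) = 12.4 × 0.4954 = 6.143 V.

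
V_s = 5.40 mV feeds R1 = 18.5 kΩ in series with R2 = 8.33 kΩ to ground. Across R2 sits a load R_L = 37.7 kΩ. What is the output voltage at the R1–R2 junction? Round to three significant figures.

First combine the lower leg with the load: R2 ‖ R_L = 6.823 kΩ.
Then V_out = V_s · R2'/(R1 + R2') = 5.40 × 6.823/25.32 = 1.455 mV.

V_out ≈ 1.45 mV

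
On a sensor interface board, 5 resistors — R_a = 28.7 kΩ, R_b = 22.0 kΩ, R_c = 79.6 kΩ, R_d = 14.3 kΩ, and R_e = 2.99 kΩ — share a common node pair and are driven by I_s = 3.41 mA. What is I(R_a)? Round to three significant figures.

I ≈ 0.239 mA

ΣG = 1/28.7 + 1/22.0 + 1/79.6 + 1/14.3 + 1/2.99 = 0.4972.
By the current-divider rule, I = I_s · G_k/ΣG = 3.41 × 0.07007 = 0.2390 mA.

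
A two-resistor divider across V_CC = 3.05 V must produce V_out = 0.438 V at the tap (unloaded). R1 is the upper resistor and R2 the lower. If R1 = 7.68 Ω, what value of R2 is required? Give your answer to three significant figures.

R2 ≈ 1.29 Ω

The divider ratio is R2/(R1+R2) = 0.438/3.05 = 0.1436.
So R2 = R1 · V_out/(V_CC − V_out) = 7.68 × 0.438/(3.05 − 0.438) = 7.68 × 0.1677 = 1.288 Ω.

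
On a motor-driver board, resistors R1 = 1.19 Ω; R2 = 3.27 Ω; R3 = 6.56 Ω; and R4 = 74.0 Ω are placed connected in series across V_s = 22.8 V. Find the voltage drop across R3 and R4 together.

ΣR = 1.19 + 3.27 + 6.56 + 74.0 = 85.02 Ω.
R_{R3..R4} = 6.56 + 74.0 = 80.56 Ω.
Voltage divider: V = V_s · (80.56 / 85.02) = 22.8 × 0.9475 = 21.60 V.

V ≈ 21.6 V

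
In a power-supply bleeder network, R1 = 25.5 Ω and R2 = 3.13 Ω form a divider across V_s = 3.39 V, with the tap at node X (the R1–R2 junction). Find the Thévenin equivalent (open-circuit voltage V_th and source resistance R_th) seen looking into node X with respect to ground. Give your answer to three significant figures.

V_th is the unloaded tap voltage: V_s · R2/(R1+R2) = 3.39 × 0.1093 = 0.3706 V.
Zeroing V_s shorts the top of R1 to ground, so R_th = R1 ‖ R2 = 2.788 Ω.

V_th ≈ 0.371 V, R_th ≈ 2.79 Ω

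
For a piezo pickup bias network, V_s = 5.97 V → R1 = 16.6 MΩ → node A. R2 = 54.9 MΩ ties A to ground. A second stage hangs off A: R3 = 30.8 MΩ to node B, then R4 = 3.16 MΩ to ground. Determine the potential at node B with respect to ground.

V_B ≈ 0.310 V

The second stage (R3 + R4 = 33.96 MΩ) loads node A in parallel with R2.
R2 ‖ (R3+R4) = 20.98 MΩ.
First divider: V_A = V_s · 20.98/(16.6 + 20.98) = 3.333 V.
Then the unloaded second divider: V_B = V_A × R4/(R3+R4) = 3.333 × 0.09305 = 0.3101 V.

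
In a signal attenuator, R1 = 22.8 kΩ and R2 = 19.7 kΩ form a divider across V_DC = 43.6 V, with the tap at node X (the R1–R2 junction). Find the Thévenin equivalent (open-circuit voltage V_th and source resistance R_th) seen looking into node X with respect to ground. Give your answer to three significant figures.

V_th ≈ 20.2 V, R_th ≈ 10.6 kΩ

V_th is the unloaded tap voltage: V_DC · R2/(R1+R2) = 43.6 × 0.4635 = 20.21 V.
Zeroing V_DC shorts the top of R1 to ground, so R_th = R1 ‖ R2 = 10.57 kΩ.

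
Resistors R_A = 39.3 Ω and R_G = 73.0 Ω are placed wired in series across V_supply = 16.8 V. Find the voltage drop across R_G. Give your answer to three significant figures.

Series total: ΣR = 39.3 + 73.0 = 112.3 Ω.
By the voltage-divider rule, V = 16.8 × 73.00/112.3 = 10.92 V.

V ≈ 10.9 V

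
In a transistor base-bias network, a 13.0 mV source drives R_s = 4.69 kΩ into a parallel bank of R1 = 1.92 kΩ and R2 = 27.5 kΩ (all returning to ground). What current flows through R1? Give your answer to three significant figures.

I ≈ 1.87 µA

Equivalent of the parallel group: R_p = 1.795 kΩ.
V_A by voltage divider: V_A = 13.0 × 1.795/(4.69 + 1.795) = 3.598 mV.
Branch current I = V_A/R1 = 3.598/1.92 = 1.874 µA.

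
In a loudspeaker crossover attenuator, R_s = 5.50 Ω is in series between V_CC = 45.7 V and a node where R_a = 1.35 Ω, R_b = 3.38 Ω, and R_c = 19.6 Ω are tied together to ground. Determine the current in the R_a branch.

Equivalent of the parallel group: R_p = 0.9194 Ω.
Node voltage V_A = V_CC · R_p/(R_s + R_p) = 45.7 × 0.1432 = 6.545 V.
I(R_a) = V_A / R_a = 6.545/1.35 = 4.849 A.
(Equivalently: I_total = 7.119 A, then current-divider fraction G_k/ΣG = 0.6811.)

I ≈ 4.85 A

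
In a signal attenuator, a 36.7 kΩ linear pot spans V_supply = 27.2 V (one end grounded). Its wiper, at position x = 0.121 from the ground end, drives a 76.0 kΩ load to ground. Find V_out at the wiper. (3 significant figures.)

Lower segment x·R_p = 4.441 kΩ; upper segment (1−x)·R_p = 32.26 kΩ.
R_L loads the lower segment: effective lower R = 4.196 kΩ.
Loaded-divider output: V_out = 27.2 × 0.1151 = 3.130 V.
(Unloaded: V_out = x·V_supply = 3.29 V.)

V_out ≈ 3.13 V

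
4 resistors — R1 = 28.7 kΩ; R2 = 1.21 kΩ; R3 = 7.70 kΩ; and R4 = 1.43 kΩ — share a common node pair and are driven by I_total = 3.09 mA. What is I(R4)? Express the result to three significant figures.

Conductances: ΣG = 1/28.7 + 1/1.21 + 1/7.70 + 1/1.43 = 1.690 (1/kΩ).
Current divider: I(R4) = I_total · G_k/ΣG = 3.09 × (0.6993/1.690) = 3.09 × 0.4137 = 1.278 mA.

I ≈ 1.28 mA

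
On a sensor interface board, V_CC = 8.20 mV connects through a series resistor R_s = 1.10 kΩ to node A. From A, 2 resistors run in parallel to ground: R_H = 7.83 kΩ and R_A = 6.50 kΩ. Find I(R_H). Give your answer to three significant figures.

Equivalent of the parallel group: R_p = 3.552 kΩ.
Node voltage V_A = V_CC · R_p/(R_s + R_p) = 8.20 × 0.7635 = 6.261 mV.
I(R_H) = V_A / R_H = 6.261/7.83 = 0.7996 µA.
(Check via current divider: I_total = 1.763 µA; share G_k/ΣG = 0.4536 → same result.)

I ≈ 0.800 µA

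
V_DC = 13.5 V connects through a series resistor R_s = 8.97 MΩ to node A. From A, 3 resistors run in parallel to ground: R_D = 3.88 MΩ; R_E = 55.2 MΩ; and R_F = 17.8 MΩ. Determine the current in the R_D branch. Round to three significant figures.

Parallel bank: R_p = 1/(1/3.88 + 1/55.2 + 1/17.8) = 3.012 MΩ.
Node voltage V_A = V_DC · R_p/(R_s + R_p) = 13.5 × 0.2514 = 3.393 V.
I(R_D) = V_A / R_D = 3.393/3.88 = 0.8746 µA.
(Equivalently: I_total = 1.127 µA, then current-divider fraction G_k/ΣG = 0.7762.)

I ≈ 0.875 µA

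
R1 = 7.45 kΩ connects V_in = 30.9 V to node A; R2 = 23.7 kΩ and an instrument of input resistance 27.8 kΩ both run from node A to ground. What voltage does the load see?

First combine the lower leg with the load: R2 ‖ R_L = 12.79 kΩ.
Then V_out = V_in · R2'/(R1 + R2') = 30.9 × 12.79/20.24 = 19.53 V.
(Unloaded it would be 23.5 V; the load pulls it down.)

V_out ≈ 19.5 V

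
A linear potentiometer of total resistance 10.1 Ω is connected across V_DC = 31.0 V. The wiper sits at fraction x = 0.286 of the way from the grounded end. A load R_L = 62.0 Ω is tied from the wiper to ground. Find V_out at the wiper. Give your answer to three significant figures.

V_out ≈ 8.58 V

Lower segment x·R_p = 2.889 Ω; upper segment (1−x)·R_p = 7.211 Ω.
Lower segment in parallel with the load: 2.889 ‖ 62.0 = 2.760 Ω.
Then V_out = V_DC · 2.760/(7.211 + 2.760) = 8.581 V.
(Unloaded: V_out = x·V_DC = 8.87 V.)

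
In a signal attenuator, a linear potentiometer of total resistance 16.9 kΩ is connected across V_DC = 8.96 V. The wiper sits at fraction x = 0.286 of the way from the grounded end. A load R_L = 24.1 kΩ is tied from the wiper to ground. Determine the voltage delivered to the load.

Split the track: R_lower = x·R_p = 4.833 kΩ, R_upper = (1−x)·R_p = 12.07 kΩ.
(x·R_p) ‖ R_L = 4.026 kΩ.
Then V_out = V_DC · 4.026/(12.07 + 4.026) = 2.242 V.

V_out ≈ 2.24 V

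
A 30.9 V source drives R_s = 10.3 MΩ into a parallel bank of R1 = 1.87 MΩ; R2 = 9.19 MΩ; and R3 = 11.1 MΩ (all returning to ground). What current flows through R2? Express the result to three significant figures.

I ≈ 0.393 µA

Combine the parallel branches: R_p = (1/1.87 + 1/9.19 + 1/11.1)⁻¹ = 1.363 MΩ.
Node voltage V_A = V_supply · R_p/(R_s + R_p) = 30.9 × 0.1169 = 3.611 V.
I(R2) = V_A / R2 = 3.611/9.19 = 0.3929 µA.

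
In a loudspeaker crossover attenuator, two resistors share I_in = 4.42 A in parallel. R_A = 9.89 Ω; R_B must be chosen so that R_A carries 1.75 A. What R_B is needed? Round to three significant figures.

The fraction through R_A equals R_B/(R_A+R_B).
With f = 0.3959, R_B = R_A · f/(1−f) = 9.89 × 0.6554 = 6.482 Ω.

R_B ≈ 6.48 Ω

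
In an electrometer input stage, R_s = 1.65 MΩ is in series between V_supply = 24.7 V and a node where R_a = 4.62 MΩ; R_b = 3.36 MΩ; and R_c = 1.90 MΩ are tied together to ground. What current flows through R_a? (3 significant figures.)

Equivalent of the parallel group: R_p = 0.9612 MΩ.
V_A = 24.7 × 0.9612/2.611 = 9.092 V.
Branch current I = V_A/R_a = 9.092/4.62 = 1.968 µA.
(Equivalently: I_total = 9.459 µA, then current-divider fraction G_k/ΣG = 0.2080.)

I ≈ 1.97 µA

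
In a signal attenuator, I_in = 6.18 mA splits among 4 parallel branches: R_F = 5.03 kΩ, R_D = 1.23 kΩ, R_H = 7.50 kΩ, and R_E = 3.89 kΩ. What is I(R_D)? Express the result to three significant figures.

I ≈ 3.58 mA

Total conductance ΣG = 1/5.03 + 1/1.23 + 1/7.50 + 1/3.89 = 1.402 (units of 1/kΩ).
Current divider: I(R_D) = I_in · G_k/ΣG = 6.18 × (0.8130/1.402) = 6.18 × 0.5798 = 3.583 mA.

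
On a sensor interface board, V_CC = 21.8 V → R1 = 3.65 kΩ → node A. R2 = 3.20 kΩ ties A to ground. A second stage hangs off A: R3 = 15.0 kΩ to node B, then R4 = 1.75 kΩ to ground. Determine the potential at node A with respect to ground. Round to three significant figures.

V_A ≈ 9.24 V

Looking into the second stage from A: R3 + R4 = 16.75 kΩ appears in parallel with R2.
Effective lower resistance at A: R2 ‖ 16.75 = 2.687 kΩ.
First divider: V_A = V_CC · 2.687/(3.65 + 2.687) = 9.243 V.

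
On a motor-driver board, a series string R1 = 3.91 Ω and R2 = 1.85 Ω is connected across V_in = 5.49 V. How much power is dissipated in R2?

ΣR = 5.760 Ω → I = 5.49/5.760 = 0.9531 A.
V(R2) = I·R = 1.763 V; P = V·I = 1.763 × 0.9531 = 1.681 W.

P ≈ 1.68 W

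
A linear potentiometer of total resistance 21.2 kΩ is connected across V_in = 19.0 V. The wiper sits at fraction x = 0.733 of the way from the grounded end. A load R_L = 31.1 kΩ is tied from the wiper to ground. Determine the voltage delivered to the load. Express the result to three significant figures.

The pot divides into 5.660 kΩ above the wiper and 15.54 kΩ below.
R_L loads the lower segment: effective lower R = 10.36 kΩ.
Loaded-divider output: V_out = 19.0 × 0.6467 = 12.29 V.

V_out ≈ 12.3 V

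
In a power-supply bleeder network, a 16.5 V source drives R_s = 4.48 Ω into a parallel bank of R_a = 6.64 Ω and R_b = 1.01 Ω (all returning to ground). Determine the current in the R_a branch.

I ≈ 0.407 A

Parallel bank: R_p = 1/(1/6.64 + 1/1.01) = 0.8767 Ω.
V_A by voltage divider: V_A = 16.5 × 0.8767/(4.48 + 0.8767) = 2.700 V.
I(R_a) = V_A / R_a = 2.700/6.64 = 0.4067 A.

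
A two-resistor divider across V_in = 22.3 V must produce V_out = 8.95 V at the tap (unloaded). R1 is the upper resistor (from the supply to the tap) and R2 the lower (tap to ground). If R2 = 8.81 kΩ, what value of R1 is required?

The divider ratio is R2/(R1+R2) = 8.95/22.3 = 0.4013.
R1 = R2·(1/k − 1) = 8.81 × 1.492 = 13.14 kΩ.

R1 ≈ 13.1 kΩ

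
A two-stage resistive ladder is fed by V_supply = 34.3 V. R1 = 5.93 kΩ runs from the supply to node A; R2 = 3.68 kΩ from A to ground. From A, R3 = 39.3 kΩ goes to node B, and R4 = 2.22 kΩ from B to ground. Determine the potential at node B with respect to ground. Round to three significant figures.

V_B ≈ 0.666 V

The second stage (R3 + R4 = 41.52 kΩ) loads node A in parallel with R2.
R2 ‖ (R3+R4) = 3.380 kΩ.
V_A = 34.3 × 3.380/(5.93 + 3.380) = 12.45 V.
Then the unloaded second divider: V_B = V_A × R4/(R3+R4) = 12.45 × 0.05347 = 0.6659 V.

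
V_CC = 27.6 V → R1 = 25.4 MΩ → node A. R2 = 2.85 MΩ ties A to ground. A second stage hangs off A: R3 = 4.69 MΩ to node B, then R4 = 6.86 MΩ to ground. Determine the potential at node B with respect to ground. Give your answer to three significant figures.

Looking into the second stage from A: R3 + R4 = 11.55 MΩ appears in parallel with R2.
R2 ‖ (R3+R4) = 2.286 MΩ.
V_A = 27.6 × 2.286/(25.4 + 2.286) = 2.279 V.
Stage 2 is unloaded, so V_B = V_A · R4/(R3+R4) = 2.279 × 6.86/11.55 = 1.353 V.

V_B ≈ 1.35 V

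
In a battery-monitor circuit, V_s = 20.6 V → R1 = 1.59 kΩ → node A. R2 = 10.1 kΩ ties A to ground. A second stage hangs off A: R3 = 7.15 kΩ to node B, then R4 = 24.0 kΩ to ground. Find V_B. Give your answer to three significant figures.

Node A sees R2 in parallel with the series input of stage 2, R3 + R4 = 31.15 kΩ.
R2 ‖ (R3+R4) = 7.627 kΩ.
So V_A = 20.6 × 0.8275 = 17.05 V.
V_B = V_A × 0.7705 = 13.13 V.

V_B ≈ 13.1 V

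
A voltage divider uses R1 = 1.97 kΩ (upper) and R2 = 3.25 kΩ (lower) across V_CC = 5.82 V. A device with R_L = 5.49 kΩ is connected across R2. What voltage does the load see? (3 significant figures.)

V_out ≈ 2.96 V

The load sits in parallel with R2, giving an effective lower resistance R2' = R2·R_L/(R2+R_L) = 2.041 kΩ.
Now apply the divider: V_out = 5.82 × 0.5089 = 2.962 V.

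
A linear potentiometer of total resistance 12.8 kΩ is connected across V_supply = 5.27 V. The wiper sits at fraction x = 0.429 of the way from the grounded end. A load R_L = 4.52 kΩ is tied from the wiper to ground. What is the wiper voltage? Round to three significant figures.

Lower segment x·R_p = 5.491 kΩ; upper segment (1−x)·R_p = 7.309 kΩ.
Lower segment in parallel with the load: 5.491 ‖ 4.52 = 2.479 kΩ.
Then V_out = V_supply · 2.479/(7.309 + 2.479) = 1.335 V.
(Unloaded: V_out = x·V_supply = 2.26 V.)

V_out ≈ 1.33 V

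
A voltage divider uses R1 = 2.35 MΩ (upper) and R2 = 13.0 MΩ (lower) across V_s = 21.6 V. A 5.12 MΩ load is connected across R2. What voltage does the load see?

V_out ≈ 13.2 V

The load sits in parallel with R2, giving an effective lower resistance R2' = R2·R_L/(R2+R_L) = 3.673 MΩ.
Voltage divider with the loaded lower leg: V_out = 21.6 × 3.673/(2.35 + 3.673) = 21.6 × 0.6098 = 13.17 V.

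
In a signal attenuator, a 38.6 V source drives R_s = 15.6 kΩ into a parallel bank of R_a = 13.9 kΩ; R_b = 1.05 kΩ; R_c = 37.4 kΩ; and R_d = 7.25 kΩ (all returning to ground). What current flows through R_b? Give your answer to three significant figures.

I ≈ 1.88 mA

Parallel bank: R_p = 1/(1/13.9 + 1/1.05 + 1/37.4 + 1/7.25) = 0.8410 kΩ.
V_A = 38.6 × 0.8410/16.44 = 1.975 V.
Branch current I = V_A/R_b = 1.975/1.05 = 1.881 mA.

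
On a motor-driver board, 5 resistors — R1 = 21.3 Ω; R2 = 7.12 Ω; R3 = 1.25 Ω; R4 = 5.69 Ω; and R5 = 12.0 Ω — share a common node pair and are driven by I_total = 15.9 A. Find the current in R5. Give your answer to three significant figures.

Total conductance ΣG = 1/21.3 + 1/7.12 + 1/1.25 + 1/5.69 + 1/12.0 = 1.246 (units of 1/Ω).
Current divider: I(R5) = I_total · G_k/ΣG = 15.9 × (0.08333/1.246) = 15.9 × 0.06686 = 1.063 A.

I ≈ 1.06 A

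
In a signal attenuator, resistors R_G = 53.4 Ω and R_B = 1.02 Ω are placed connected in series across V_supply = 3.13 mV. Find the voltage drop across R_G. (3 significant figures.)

V ≈ 3.07 mV

ΣR = 53.4 + 1.02 = 54.42 Ω.
V = V_supply · R/ΣR = 3.13 × 0.9813 = 3.071 mV.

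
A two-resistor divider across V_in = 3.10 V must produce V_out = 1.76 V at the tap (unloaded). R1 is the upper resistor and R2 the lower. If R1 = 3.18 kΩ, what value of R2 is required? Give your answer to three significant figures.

The divider ratio is R2/(R1+R2) = 1.76/3.10 = 0.5677.
So R2 = R1 · V_out/(V_in − V_out) = 3.18 × 1.76/(3.10 − 1.76) = 3.18 × 1.313 = 4.177 kΩ.

R2 ≈ 4.18 kΩ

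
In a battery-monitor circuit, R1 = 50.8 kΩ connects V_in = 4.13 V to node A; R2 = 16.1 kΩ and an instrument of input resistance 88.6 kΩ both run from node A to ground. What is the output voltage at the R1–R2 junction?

R2 ‖ R_L = (16.1 × 88.6)/(16.1 + 88.6) = 13.62 kΩ.
Now apply the divider: V_out = 4.13 × 0.2115 = 0.8734 V.
(Unloaded it would be 0.994 V; the load pulls it down.)

V_out ≈ 0.873 V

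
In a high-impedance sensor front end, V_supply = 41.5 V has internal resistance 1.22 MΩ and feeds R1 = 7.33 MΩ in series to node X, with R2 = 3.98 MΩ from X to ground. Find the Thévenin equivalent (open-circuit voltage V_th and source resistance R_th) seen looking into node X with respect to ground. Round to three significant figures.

R1' = 1.22 + 7.33 = 8.550 MΩ (source resistance + R1).
V_th is the unloaded tap voltage: V_supply · R2/(R1'+R2) = 41.5 × 0.3176 = 13.18 V.
With V_supply suppressed (replaced by a short), R_th = R1' ‖ R2 = (8.550 × 3.98)/(8.550 + 3.98) = 2.716 MΩ.

V_th ≈ 13.2 V, R_th ≈ 2.72 MΩ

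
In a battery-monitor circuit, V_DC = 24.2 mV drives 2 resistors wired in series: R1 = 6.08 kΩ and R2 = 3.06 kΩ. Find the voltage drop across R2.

V ≈ 8.10 mV

Series total: ΣR = 6.08 + 3.06 = 9.140 kΩ.
Voltage divider: V = V_DC · (3.060 / 9.140) = 24.2 × 0.3348 = 8.102 mV.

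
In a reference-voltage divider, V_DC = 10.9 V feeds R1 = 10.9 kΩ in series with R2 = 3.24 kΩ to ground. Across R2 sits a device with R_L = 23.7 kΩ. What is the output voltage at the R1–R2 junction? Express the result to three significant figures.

V_out ≈ 2.26 V

R2 ‖ R_L = (3.24 × 23.7)/(3.24 + 23.7) = 2.850 kΩ.
Now apply the divider: V_out = 10.9 × 0.2073 = 2.259 V.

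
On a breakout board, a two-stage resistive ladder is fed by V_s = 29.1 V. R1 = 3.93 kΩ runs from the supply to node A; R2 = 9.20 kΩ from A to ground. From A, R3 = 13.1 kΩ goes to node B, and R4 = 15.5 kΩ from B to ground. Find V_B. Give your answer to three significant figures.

Looking into the second stage from A: R3 + R4 = 28.60 kΩ appears in parallel with R2.
Effective lower resistance at A: R2 ‖ 28.60 = 6.961 kΩ.
First divider: V_A = V_s · 6.961/(3.93 + 6.961) = 18.60 V.
Then the unloaded second divider: V_B = V_A × R4/(R3+R4) = 18.60 × 0.5420 = 10.08 V.

V_B ≈ 10.1 V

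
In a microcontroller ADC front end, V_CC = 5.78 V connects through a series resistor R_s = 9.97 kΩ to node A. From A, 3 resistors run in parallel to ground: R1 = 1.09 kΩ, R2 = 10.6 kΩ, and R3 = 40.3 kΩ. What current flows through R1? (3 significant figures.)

I ≈ 0.468 mA

Parallel bank: R_p = 1/(1/1.09 + 1/10.6 + 1/40.3) = 0.9647 kΩ.
V_A by voltage divider: V_A = 5.78 × 0.9647/(9.97 + 0.9647) = 0.5099 V.
I(R1) = V_A / R1 = 0.5099/1.09 = 0.4678 mA.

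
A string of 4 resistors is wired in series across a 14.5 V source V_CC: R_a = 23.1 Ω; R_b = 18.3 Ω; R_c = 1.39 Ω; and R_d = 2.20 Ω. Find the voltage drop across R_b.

Total series resistance ΣR = 23.1 + 18.3 + 1.39 + 2.20 = 44.99 Ω.
Voltage divider: V = V_CC · (18.30 / 44.99) = 14.5 × 0.4068 = 5.898 V.

V ≈ 5.90 V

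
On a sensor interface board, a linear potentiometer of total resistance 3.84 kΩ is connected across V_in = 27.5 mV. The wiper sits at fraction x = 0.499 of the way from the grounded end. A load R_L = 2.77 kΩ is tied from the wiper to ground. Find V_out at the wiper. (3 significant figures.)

V_out ≈ 10.2 mV

The pot divides into 1.924 kΩ above the wiper and 1.916 kΩ below.
R_L loads the lower segment: effective lower R = 1.133 kΩ.
V_out = 27.5 × 1.133/(1.924 + 1.133) = 10.19 mV.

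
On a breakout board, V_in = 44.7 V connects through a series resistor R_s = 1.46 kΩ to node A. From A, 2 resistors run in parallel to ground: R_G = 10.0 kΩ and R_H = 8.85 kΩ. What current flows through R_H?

I ≈ 3.85 mA

Equivalent of the parallel group: R_p = 4.695 kΩ.
Node voltage V_A = V_in · R_p/(R_s + R_p) = 44.7 × 0.7628 = 34.10 V.
I(R_H) = V_A / R_H = 34.10/8.85 = 3.853 mA.
(Equivalently: I_total = 7.262 mA, then current-divider fraction G_k/ΣG = 0.5305.)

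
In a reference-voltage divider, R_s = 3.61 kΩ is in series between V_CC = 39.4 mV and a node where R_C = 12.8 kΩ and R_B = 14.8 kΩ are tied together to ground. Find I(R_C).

I ≈ 2.02 µA

Parallel bank: R_p = 1/(1/12.8 + 1/14.8) = 6.864 kΩ.
Node voltage V_A = V_CC · R_p/(R_s + R_p) = 39.4 × 0.6553 = 25.82 mV.
I(R_C) = V_A / R_C = 25.82/12.8 = 2.017 µA.
(Check via current divider: I_total = 3.762 µA; share G_k/ΣG = 0.5362 → same result.)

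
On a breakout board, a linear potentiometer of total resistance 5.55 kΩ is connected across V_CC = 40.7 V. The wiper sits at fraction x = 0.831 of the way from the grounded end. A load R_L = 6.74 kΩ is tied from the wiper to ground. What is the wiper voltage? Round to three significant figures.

V_out ≈ 30.3 V

Split the track: R_lower = x·R_p = 4.612 kΩ, R_upper = (1−x)·R_p = 0.9380 kΩ.
R_L loads the lower segment: effective lower R = 2.738 kΩ.
V_out = 40.7 × 2.738/(0.9380 + 2.738) = 30.32 V.
(Unloaded: V_out = x·V_CC = 33.8 V.)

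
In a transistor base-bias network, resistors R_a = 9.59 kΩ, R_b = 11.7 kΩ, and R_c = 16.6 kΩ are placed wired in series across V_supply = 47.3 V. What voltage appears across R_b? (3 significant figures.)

V ≈ 14.6 V

ΣR = 9.59 + 11.7 + 16.6 = 37.89 kΩ.
Voltage divider: V = V_supply · (11.70 / 37.89) = 47.3 × 0.3088 = 14.61 V.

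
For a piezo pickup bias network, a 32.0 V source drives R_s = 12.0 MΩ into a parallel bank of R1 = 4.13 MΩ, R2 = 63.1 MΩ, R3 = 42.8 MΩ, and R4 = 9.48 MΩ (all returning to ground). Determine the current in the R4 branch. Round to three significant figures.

I ≈ 0.598 µA

Equivalent of the parallel group: R_p = 2.585 MΩ.
V_A by voltage divider: V_A = 32.0 × 2.585/(12.0 + 2.585) = 5.672 V.
I(R4) = V_A / R4 = 5.672/9.48 = 0.5983 µA.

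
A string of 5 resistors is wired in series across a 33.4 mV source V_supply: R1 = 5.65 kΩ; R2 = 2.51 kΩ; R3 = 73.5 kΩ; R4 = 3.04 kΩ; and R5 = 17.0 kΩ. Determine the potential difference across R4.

Total series resistance ΣR = 5.65 + 2.51 + 73.5 + 3.04 + 17.0 = 101.7 kΩ.
V = V_supply · R/ΣR = 33.4 × 0.02989 = 0.9984 mV.

V ≈ 0.998 mV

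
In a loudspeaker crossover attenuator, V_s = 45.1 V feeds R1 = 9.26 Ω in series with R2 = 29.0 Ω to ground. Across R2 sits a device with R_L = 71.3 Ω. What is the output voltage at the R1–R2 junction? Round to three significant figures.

R2 ‖ R_L = (29.0 × 71.3)/(29.0 + 71.3) = 20.62 Ω.
Then V_out = V_s · R2'/(R1 + R2') = 45.1 × 20.62/29.88 = 31.12 V.

V_out ≈ 31.1 V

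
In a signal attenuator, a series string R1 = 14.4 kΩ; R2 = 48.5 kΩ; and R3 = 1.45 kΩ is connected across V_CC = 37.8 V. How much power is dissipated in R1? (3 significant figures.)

P ≈ 4.97 mW

ΣR = 64.35 kΩ → I = 37.8/64.35 = 0.5874 mA.
V(R1) = I·R = 8.459 V; P = V·I = 8.459 × 0.5874 = 4.969 mW.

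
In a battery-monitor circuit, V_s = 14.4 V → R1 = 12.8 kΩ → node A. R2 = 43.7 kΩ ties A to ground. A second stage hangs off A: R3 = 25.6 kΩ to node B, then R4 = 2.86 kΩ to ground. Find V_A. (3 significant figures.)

V_A ≈ 8.26 V

Node A sees R2 in parallel with the series input of stage 2, R3 + R4 = 28.46 kΩ.
Effective lower resistance at A: R2 ‖ 28.46 = 17.24 kΩ.
First divider: V_A = V_s · 17.24/(12.8 + 17.24) = 8.263 V.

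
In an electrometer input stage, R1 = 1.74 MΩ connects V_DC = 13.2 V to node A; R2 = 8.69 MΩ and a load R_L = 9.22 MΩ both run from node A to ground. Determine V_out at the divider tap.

First combine the lower leg with the load: R2 ‖ R_L = 4.474 MΩ.
Now apply the divider: V_out = 13.2 × 0.7200 = 9.504 V.

V_out ≈ 9.50 V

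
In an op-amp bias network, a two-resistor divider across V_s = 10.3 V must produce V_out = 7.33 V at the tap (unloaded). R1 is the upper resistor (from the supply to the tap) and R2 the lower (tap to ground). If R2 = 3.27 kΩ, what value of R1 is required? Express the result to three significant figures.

The divider ratio is R2/(R1+R2) = 7.33/10.3 = 0.7117.
So R1 = R2 · (V_s/V_out − 1) = 3.27 × (10.3/7.33 − 1) = 3.27 × 0.4052 = 1.325 kΩ.

R1 ≈ 1.32 kΩ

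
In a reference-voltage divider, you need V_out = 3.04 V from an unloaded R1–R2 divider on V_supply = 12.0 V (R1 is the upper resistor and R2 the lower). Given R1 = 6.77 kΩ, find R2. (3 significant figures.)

R2 ≈ 2.30 kΩ

V_out/V_supply = R2/(R1+R2) = 0.2533.
Rearranging, R2 = R1·k/(1−k) = 6.77 × 0.3393 = 2.297 kΩ.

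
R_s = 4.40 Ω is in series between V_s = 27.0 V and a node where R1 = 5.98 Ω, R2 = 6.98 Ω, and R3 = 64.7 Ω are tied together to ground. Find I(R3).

I ≈ 0.171 A

Combine the parallel branches: R_p = (1/5.98 + 1/6.98 + 1/64.7)⁻¹ = 3.068 Ω.
V_A = 27.0 × 3.068/7.468 = 11.09 V.
I(R3) = V_A / R3 = 11.09/64.7 = 0.1714 A.
(Check via current divider: I_total = 3.615 A; share G_k/ΣG = 0.04742 → same result.)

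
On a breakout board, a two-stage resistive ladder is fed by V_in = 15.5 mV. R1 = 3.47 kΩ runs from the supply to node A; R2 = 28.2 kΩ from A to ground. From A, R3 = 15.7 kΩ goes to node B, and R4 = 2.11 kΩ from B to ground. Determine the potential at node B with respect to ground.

V_B ≈ 1.39 mV

Looking into the second stage from A: R3 + R4 = 17.81 kΩ appears in parallel with R2.
Effective lower resistance at A: R2 ‖ 17.81 = 10.92 kΩ.
So V_A = 15.5 × 0.7588 = 11.76 mV.
V_B = V_A × 0.1185 = 1.393 mV.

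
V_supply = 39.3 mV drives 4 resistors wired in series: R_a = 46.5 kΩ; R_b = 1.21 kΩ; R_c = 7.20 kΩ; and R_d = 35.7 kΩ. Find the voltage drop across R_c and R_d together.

Series total: ΣR = 46.5 + 1.21 + 7.20 + 35.7 = 90.61 kΩ.
R_{R_c..R_d} = 7.20 + 35.7 = 42.90 kΩ.
By the voltage-divider rule, V = 39.3 × 42.90/90.61 = 18.61 mV.

V ≈ 18.6 mV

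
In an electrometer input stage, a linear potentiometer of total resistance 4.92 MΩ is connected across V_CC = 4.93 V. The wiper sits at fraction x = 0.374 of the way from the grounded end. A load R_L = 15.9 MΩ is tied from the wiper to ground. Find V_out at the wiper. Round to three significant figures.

V_out ≈ 1.72 V

The pot divides into 3.080 MΩ above the wiper and 1.840 MΩ below.
Lower segment in parallel with the load: 1.840 ‖ 15.9 = 1.649 MΩ.
Loaded-divider output: V_out = 4.93 × 0.3487 = 1.719 V.
(Unloaded: V_out = x·V_CC = 1.84 V.)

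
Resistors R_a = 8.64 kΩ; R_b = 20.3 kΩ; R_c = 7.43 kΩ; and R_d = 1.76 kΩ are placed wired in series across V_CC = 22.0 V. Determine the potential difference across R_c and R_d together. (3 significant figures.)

Series total: ΣR = 8.64 + 20.3 + 7.43 + 1.76 = 38.13 kΩ.
R_{R_c..R_d} = 7.43 + 1.76 = 9.190 kΩ.
Voltage divider: V = V_CC · (9.190 / 38.13) = 22.0 × 0.2410 = 5.302 V.

V ≈ 5.30 V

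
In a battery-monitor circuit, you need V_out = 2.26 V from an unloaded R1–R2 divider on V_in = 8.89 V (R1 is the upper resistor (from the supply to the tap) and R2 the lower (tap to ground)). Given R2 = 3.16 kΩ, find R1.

R1 ≈ 9.27 kΩ

Required fraction k = V_out/V_in = 0.2542.
R1 = R2·(1/k − 1) = 3.16 × 2.934 = 9.270 kΩ.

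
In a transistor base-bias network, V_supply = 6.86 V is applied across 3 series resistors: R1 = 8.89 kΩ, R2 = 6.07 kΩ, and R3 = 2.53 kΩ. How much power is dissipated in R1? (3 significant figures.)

Series current I = V_supply/ΣR = 6.86/17.49 = 0.3922 mA.
P = I²R = 0.1538 × 8.89 = 1.368 mW.

P ≈ 1.37 mW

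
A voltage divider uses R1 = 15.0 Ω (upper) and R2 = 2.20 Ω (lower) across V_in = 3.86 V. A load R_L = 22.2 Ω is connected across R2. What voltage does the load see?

V_out ≈ 0.454 V

R2 ‖ R_L = (2.20 × 22.2)/(2.20 + 22.2) = 2.002 Ω.
Voltage divider with the loaded lower leg: V_out = 3.86 × 2.002/(15.0 + 2.002) = 3.86 × 0.1177 = 0.4544 V.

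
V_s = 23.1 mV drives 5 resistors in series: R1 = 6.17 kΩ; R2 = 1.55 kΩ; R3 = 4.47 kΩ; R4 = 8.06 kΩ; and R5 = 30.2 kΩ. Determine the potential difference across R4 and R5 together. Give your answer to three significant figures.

V ≈ 17.5 mV

Total series resistance ΣR = 6.17 + 1.55 + 4.47 + 8.06 + 30.2 = 50.45 kΩ.
R_{R4..R5} = 8.06 + 30.2 = 38.26 kΩ.
V = V_s · R/ΣR = 23.1 × 0.7584 = 17.52 mV.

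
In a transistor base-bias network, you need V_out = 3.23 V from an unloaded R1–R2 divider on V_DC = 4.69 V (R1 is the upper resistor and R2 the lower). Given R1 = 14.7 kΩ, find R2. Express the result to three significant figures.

R2 ≈ 32.5 kΩ

Required fraction k = V_out/V_DC = 0.6887.
Rearranging, R2 = R1·k/(1−k) = 14.7 × 2.212 = 32.52 kΩ.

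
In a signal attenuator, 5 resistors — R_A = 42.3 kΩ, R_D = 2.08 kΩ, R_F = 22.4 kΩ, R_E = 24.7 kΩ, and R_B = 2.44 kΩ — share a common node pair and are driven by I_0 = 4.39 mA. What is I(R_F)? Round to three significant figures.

I ≈ 0.196 mA

Conductances: ΣG = 1/42.3 + 1/2.08 + 1/22.4 + 1/24.7 + 1/2.44 = 0.9994 (1/kΩ).
Current divider: I(R_F) = I_0 · G_k/ΣG = 4.39 × (0.04464/0.9994) = 4.39 × 0.04467 = 0.1961 mA.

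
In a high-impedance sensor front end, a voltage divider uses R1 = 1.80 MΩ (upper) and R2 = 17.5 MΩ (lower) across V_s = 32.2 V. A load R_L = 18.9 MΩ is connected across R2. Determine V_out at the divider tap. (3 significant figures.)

The load sits in parallel with R2, giving an effective lower resistance R2' = R2·R_L/(R2+R_L) = 9.087 MΩ.
Now apply the divider: V_out = 32.2 × 0.8347 = 26.88 V.
(Unloaded it would be 29.2 V; the load pulls it down.)

V_out ≈ 26.9 V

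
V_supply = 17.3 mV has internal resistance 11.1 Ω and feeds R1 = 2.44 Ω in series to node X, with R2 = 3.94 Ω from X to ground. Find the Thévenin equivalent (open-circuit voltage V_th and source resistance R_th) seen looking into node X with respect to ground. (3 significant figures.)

R1' = 11.1 + 2.44 = 13.54 Ω (source resistance + R1).
With X open, the divider is unloaded: V_th = 17.3 × 3.94/17.48 = 3.899 mV.
Zeroing V_supply shorts the top of R1' to ground, so R_th = R1' ‖ R2 = 3.052 Ω.

V_th ≈ 3.90 mV, R_th ≈ 3.05 Ω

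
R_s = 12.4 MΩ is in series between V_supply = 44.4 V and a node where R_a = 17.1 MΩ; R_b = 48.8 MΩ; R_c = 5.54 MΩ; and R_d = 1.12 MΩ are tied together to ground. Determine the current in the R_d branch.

Equivalent of the parallel group: R_p = 0.8678 MΩ.
V_A = 44.4 × 0.8678/13.27 = 2.904 V.
I(R_d) = V_A / R_d = 2.904/1.12 = 2.593 µA.

I ≈ 2.59 µA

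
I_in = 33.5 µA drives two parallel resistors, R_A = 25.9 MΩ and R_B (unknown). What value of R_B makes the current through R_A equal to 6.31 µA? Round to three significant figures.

R_B ≈ 6.01 MΩ

In a two-way split, I_A/I_in = R_B/(R_A + R_B).
With f = 0.1884, R_B = R_A · f/(1−f) = 25.9 × 0.2321 = 6.011 MΩ.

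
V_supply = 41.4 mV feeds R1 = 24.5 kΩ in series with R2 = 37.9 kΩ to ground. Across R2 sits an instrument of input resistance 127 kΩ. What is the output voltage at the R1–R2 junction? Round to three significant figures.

R2 ‖ R_L = (37.9 × 127)/(37.9 + 127) = 29.19 kΩ.
Voltage divider with the loaded lower leg: V_out = 41.4 × 29.19/(24.5 + 29.19) = 41.4 × 0.5437 = 22.51 mV.

V_out ≈ 22.5 mV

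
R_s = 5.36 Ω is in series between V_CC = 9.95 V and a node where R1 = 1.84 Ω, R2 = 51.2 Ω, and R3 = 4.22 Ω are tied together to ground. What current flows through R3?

I ≈ 0.446 A

Equivalent of the parallel group: R_p = 1.250 Ω.
Node voltage V_A = V_CC · R_p/(R_s + R_p) = 9.95 × 0.1891 = 1.882 V.
Branch current I = V_A/R3 = 1.882/4.22 = 0.4459 A.
(Check via current divider: I_total = 1.505 A; share G_k/ΣG = 0.2962 → same result.)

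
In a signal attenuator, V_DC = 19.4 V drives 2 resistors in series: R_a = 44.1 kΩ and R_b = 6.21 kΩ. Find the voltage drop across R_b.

V ≈ 2.39 V

Total series resistance ΣR = 44.1 + 6.21 = 50.31 kΩ.
V = V_DC · R/ΣR = 19.4 × 0.1234 = 2.395 V.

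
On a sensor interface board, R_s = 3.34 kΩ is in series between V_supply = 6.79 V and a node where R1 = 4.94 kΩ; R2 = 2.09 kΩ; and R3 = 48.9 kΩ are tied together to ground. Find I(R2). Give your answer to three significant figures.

Combine the parallel branches: R_p = (1/4.94 + 1/2.09 + 1/48.9)⁻¹ = 1.426 kΩ.
V_A by voltage divider: V_A = 6.79 × 1.426/(3.34 + 1.426) = 2.031 V.
Branch current I = V_A/R2 = 2.031/2.09 = 0.9720 mA.

I ≈ 0.972 mA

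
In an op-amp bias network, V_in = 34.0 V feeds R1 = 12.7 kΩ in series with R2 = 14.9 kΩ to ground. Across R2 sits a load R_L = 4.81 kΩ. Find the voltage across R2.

V_out ≈ 7.57 V

First combine the lower leg with the load: R2 ‖ R_L = 3.636 kΩ.
Now apply the divider: V_out = 34.0 × 0.2226 = 7.568 V.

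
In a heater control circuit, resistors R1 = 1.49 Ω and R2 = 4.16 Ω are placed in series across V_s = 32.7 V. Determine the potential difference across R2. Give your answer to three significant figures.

V ≈ 24.1 V

Total series resistance ΣR = 1.49 + 4.16 = 5.650 Ω.
Voltage divider: V = V_s · (4.160 / 5.650) = 32.7 × 0.7363 = 24.08 V.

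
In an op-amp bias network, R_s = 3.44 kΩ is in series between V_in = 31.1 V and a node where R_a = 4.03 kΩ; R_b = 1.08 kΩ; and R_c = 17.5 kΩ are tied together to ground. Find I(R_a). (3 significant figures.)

Parallel bank: R_p = 1/(1/4.03 + 1/1.08 + 1/17.5) = 0.8122 kΩ.
Node voltage V_A = V_in · R_p/(R_s + R_p) = 31.1 × 0.1910 = 5.940 V.
Branch current I = V_A/R_a = 5.940/4.03 = 1.474 mA.

I ≈ 1.47 mA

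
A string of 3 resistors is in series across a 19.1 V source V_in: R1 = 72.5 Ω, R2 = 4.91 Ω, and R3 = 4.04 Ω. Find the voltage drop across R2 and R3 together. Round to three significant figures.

Series total: ΣR = 72.5 + 4.91 + 4.04 = 81.45 Ω.
R_{R2..R3} = 4.91 + 4.04 = 8.950 Ω.
By the voltage-divider rule, V = 19.1 × 8.950/81.45 = 2.099 V.

V ≈ 2.10 V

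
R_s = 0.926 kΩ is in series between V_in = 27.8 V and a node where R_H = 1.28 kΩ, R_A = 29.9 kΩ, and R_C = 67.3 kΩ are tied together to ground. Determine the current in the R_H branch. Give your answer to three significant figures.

I ≈ 12.3 mA

Equivalent of the parallel group: R_p = 1.205 kΩ.
V_A by voltage divider: V_A = 27.8 × 1.205/(0.926 + 1.205) = 15.72 V.
I(R_H) = V_A / R_H = 15.72/1.28 = 12.28 mA.
(Equivalently: I_total = 13.04 mA, then current-divider fraction G_k/ΣG = 0.9418.)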